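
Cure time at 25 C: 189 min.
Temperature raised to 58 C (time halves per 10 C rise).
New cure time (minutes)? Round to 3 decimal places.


Acceleration factor = 2^(33/10) = 9.8492
New time = 189 / 9.8492 = 19.189 min

19.189


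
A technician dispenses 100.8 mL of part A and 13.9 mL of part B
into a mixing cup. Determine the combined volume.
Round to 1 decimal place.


Combined volume = 100.8 + 13.9
= 114.7 mL

114.7


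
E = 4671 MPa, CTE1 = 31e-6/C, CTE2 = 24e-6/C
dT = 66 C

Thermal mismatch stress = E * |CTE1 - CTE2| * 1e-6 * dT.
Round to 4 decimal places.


= 4671 * 7e-6 * 66
= 2.1580 MPa

2.1580


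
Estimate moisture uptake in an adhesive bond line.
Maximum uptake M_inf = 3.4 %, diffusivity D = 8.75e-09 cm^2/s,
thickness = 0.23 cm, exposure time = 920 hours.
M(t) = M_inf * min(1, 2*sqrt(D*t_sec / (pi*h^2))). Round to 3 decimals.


Convert time: 920 h = 3312000 s
ratio = min(1, 2*sqrt(8.75e-09*3312000/(pi*0.23^2)))
= 0.835173
M(t) = 3.4 * 0.835173 = 2.840%

2.840


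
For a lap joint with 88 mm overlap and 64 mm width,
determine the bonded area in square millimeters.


Area = 88 * 64 = 5632 mm^2

5632


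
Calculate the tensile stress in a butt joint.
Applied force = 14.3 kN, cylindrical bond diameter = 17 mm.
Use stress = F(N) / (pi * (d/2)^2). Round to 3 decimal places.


A = pi * 8.5^2 = 226.9801 mm^2
sigma = 14300.0 / 226.9801 = 63.001 MPa

63.001


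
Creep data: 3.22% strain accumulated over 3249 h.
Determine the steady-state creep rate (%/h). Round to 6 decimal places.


Rate = 3.22 / 3249 = 0.000991 %/h

0.000991


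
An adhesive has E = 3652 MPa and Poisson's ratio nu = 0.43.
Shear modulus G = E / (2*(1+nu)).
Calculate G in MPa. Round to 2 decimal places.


G = 3652 / (2*(1+0.43))
= 3652 / 2.86
= 1276.92 MPa

1276.92


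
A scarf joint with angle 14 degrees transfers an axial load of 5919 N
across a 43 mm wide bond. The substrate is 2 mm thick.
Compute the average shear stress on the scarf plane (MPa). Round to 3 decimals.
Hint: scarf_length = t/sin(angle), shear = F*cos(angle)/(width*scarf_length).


scarf_length = 2 / sin(14 deg) = 8.2671 mm
cos(14 deg) = 0.970296
shear stress = 5919 * 0.970296 / (43 * 8.2671)
= 16.156 MPa

16.156


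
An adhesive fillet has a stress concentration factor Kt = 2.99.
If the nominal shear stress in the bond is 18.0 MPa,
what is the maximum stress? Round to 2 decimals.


Max stress = 18.0 * 2.99 = 53.82 MPa

53.82


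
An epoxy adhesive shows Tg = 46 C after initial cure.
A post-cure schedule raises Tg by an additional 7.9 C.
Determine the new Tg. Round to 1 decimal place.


New Tg = 46 + 7.9
= 53.9 C

53.9


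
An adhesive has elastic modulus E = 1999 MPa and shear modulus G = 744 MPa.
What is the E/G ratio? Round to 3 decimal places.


E/G = 1999 / 744 = 2.687

2.687


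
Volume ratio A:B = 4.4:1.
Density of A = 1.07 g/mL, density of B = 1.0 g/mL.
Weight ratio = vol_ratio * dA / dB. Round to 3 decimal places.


Wt ratio = 4.4 * 1.07 / 1.0
= 4.708

4.708


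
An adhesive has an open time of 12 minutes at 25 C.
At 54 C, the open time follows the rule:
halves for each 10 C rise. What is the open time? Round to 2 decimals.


Factor = 2^((54-25)/10) = 7.4643
Open time = 12 / 7.4643 = 1.61 min

1.61


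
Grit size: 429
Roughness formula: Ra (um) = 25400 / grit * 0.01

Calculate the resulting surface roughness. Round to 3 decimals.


Ra = 25400 / 429 * 0.01
= 0.592 um

0.592


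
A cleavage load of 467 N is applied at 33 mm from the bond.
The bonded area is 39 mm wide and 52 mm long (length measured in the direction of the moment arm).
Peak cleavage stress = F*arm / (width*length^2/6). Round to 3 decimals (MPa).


Moment = 467 * 33 = 15411 N*mm
Section modulus = 39 * 2704 / 6 = 105456 / 6 mm^3
Stress = 15411 / (105456 / 6) = 92466 / 105456
= 0.877 MPa

0.877


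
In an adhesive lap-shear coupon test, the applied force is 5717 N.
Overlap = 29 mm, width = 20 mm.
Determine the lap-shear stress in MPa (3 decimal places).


stress = F / (overlap * width)
= 5717 / (29 * 20)
= 9.857 MPa

9.857


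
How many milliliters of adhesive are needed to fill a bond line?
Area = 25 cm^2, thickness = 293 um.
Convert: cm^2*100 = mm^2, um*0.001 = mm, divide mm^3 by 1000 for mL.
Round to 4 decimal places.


= (25 * 100) * (293 * 0.001) / 1000
= 0.7325 mL

0.7325


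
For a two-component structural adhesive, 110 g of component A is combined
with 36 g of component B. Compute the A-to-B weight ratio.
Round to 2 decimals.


Weight ratio A:B = 110 / 36
= 3.06

3.06


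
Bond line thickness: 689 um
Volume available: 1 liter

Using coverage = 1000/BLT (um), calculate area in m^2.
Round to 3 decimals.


1 L = 1e6 mm^3, thickness = 689 um = 0.689 mm
Area = 1e6 / 0.689 mm^2 = (1e6 / 0.689) / 1e6 m^2 = 1000 / 689 m^2
= 1.451 m^2

1.451


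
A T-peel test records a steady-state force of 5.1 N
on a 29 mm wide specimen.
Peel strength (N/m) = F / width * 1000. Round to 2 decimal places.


Peel strength = 5.1 / 29 * 1000
= 175.86 N/m

175.86


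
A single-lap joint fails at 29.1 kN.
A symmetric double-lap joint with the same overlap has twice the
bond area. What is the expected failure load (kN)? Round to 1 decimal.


Double-lap load = 2 * 29.1 = 58.2 kN

58.2


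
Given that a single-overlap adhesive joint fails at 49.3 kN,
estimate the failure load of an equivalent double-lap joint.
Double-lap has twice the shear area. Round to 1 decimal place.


Double-lap factor = 2
Expected load = 49.3 * 2 = 98.6 kN

98.6


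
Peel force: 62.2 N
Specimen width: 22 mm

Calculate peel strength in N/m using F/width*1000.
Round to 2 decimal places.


Peel strength = 62.2 / 22 * 1000 = 2827.27 N/m

2827.27


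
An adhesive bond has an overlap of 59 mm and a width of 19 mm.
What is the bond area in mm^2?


Bond area = overlap * width
= 59 * 19
= 1121 mm^2

1121


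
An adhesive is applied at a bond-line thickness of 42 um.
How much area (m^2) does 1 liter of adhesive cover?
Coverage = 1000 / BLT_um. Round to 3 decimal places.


Coverage = 1000 / 42 = 23.810 m^2

23.810


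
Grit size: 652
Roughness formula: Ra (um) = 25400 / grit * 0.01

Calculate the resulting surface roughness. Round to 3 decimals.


Ra = 25400 / 652 * 0.01
= 0.390 um

0.390


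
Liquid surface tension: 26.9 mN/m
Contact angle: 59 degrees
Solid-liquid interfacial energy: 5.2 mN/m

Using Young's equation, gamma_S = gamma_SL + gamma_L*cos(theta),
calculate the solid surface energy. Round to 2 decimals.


gamma_S = 5.2 + 26.9 * cos(59)
= 19.05 mN/m

19.05


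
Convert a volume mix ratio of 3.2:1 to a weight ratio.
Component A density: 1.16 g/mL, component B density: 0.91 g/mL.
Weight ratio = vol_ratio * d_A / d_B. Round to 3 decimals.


= 3.2 * 1.16 / 0.91 = 4.079

4.079


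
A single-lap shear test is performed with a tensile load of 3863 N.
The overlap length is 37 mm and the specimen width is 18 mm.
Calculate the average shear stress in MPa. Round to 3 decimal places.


Shear stress = F / (overlap * width)
= 3863 / (37 * 18)
= 3863 / 666
= 5.800 MPa

5.800


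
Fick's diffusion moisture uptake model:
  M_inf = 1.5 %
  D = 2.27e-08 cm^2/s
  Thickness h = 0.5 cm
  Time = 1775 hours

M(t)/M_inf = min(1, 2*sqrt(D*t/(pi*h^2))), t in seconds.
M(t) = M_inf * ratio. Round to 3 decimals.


t_sec = 1775 * 3600 = 6390000
ratio = 2*sqrt(2.27e-08*6390000/(pi*0.5^2))
= min(1, 0.859505)
= 0.859505
M(t) = 1.5 * 0.859505 = 1.289 %

1.289


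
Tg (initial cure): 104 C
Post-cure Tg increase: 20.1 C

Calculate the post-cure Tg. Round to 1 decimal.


Post-cure Tg = 104 + 20.1 = 124.1 C

124.1


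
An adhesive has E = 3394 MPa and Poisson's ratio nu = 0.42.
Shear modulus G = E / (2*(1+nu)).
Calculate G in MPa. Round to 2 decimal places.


G = 3394 / (2*(1+0.42))
= 3394 / 2.84
= 1195.07 MPa

1195.07


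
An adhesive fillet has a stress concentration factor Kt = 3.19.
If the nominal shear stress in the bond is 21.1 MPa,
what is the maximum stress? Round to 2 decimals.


Max stress = 21.1 * 3.19 = 67.31 MPa

67.31


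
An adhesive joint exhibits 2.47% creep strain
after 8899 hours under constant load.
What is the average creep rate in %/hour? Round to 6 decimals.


Creep rate = strain / time
= 2.47 / 8899
= 0.000278 %/h

0.000278


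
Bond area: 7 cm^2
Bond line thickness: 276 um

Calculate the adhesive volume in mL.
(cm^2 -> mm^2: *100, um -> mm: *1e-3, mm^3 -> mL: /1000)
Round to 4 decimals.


V = 7*100 * 276*1e-3 / 1000
= 0.1932 mL

0.1932


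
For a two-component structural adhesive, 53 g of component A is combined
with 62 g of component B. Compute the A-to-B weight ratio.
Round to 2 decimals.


Weight ratio A:B = 53 / 62
= 0.85

0.85


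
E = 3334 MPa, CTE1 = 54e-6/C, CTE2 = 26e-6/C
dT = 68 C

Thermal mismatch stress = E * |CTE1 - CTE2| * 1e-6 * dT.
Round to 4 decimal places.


= 3334 * 28e-6 * 68
= 6.3479 MPa

6.3479


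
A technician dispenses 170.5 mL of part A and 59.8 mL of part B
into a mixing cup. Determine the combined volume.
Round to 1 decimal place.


Combined volume = 170.5 + 59.8
= 230.3 mL

230.3


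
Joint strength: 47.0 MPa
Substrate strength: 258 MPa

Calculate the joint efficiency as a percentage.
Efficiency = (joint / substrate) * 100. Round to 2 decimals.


Efficiency = (47.0 / 258) * 100 = 18.22%

18.22


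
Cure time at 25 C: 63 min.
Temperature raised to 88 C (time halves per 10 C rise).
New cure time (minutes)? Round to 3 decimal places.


Acceleration factor = 2^(63/10) = 78.7932
New time = 63 / 78.7932 = 0.800 min

0.800


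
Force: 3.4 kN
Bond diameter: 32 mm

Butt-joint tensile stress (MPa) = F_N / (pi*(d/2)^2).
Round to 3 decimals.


F_N = 3.4 * 1000 = 3400.0 N
A = pi*(16.0)^2 = 804.2477 mm^2
stress = 3400.0 / 804.2477 = 4.228 MPa

4.228


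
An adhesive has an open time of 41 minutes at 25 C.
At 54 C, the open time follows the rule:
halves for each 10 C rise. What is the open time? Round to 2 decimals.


Factor = 2^((54-25)/10) = 7.4643
Open time = 41 / 7.4643 = 5.49 min

5.49


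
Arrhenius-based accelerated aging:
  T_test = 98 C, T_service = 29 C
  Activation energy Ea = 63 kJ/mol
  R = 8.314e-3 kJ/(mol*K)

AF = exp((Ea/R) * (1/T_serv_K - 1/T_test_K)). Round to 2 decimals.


T_test_K = 371.15, T_serv_K = 302.15
AF = exp((63/8.314e-3) * (1/302.15 - 1/371.15))
= 105.89

105.89


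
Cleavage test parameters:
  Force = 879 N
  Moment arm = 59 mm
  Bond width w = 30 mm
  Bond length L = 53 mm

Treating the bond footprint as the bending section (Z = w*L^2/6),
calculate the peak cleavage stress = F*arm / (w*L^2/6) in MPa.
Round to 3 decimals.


M = 879 * 59 = 51861 N*mm
Z = 30 * 53^2 / 6 = 84270 / 6 mm^3
sigma = M / Z = 6 * 51861 / 84270 = 311166 / 84270
= 3.692 MPa

3.692


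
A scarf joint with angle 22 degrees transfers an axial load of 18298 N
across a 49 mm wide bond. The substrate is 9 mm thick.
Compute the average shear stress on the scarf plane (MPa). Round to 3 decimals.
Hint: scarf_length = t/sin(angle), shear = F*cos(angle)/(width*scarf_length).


scarf_length = 9 / sin(22 deg) = 24.0252 mm
cos(22 deg) = 0.927184
shear stress = 18298 * 0.927184 / (49 * 24.0252)
= 14.411 MPa

14.411


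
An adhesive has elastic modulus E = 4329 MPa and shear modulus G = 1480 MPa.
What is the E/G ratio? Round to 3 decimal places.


E/G = 4329 / 1480 = 2.925

2.925


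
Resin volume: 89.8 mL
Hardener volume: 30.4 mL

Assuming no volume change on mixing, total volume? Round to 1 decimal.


V_total = 89.8 + 30.4 = 120.2 mL

120.2


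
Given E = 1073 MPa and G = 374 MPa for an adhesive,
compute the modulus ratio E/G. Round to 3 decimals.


E/G ratio = 1073 / 374 = 2.869

2.869


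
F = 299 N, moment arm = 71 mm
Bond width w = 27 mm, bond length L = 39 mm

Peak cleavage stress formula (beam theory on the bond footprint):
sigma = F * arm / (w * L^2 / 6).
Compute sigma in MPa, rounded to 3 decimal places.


sigma = (299 * 71) / (27 * 1521 / 6)
= 21229 * 6 / 41067
= 127374 / 41067
= 3.102 MPa

3.102


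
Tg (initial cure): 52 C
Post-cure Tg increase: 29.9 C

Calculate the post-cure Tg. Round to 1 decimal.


Post-cure Tg = 52 + 29.9 = 81.9 C

81.9


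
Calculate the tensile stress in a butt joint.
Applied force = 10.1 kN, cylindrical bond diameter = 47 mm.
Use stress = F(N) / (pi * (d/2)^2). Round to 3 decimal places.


A = pi * 23.5^2 = 1734.9445 mm^2
sigma = 10100.0 / 1734.9445 = 5.822 MPa

5.822


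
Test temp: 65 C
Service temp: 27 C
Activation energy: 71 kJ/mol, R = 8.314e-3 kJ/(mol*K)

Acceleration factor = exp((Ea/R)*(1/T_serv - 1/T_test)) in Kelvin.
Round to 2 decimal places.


AF = exp((71/0.008314)*(1/300.15 - 1/338.15))
= 24.47

24.47


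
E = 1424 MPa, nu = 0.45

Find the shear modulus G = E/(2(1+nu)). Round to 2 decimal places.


G = 1424 / (2 * 1.45)
= 491.03 MPa

491.03


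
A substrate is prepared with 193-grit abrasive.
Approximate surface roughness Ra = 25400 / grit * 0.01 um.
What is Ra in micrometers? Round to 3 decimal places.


Ra = 25400 / 193 * 0.01 = 1.316 um

1.316


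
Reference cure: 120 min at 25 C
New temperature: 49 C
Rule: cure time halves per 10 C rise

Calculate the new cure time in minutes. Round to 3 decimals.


factor = 2^((49-25)/10) = 5.2780
t_new = 120 / 5.2780 = 22.736 min

22.736


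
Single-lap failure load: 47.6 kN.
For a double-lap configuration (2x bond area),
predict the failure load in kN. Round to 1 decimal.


Failure load = 47.6 * 2 = 95.2 kN

95.2


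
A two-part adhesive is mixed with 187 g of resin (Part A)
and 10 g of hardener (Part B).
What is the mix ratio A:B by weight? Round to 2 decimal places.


Mix ratio = mass_A / mass_B
= 187 / 10
= 18.70

18.70


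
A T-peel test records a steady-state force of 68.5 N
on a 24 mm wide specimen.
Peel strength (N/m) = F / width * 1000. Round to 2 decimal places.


Peel strength = 68.5 / 24 * 1000
= 2854.17 N/m

2854.17


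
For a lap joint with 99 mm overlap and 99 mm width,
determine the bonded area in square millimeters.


Area = 99 * 99 = 9801 mm^2

9801


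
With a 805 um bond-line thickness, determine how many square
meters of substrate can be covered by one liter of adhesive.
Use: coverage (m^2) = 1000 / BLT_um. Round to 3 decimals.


Coverage = 1000 / 805 = 1.242 m^2

1.242


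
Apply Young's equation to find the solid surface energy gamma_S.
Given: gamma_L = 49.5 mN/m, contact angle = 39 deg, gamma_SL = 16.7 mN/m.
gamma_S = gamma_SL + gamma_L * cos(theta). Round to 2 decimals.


theta_rad = 39 * pi/180 = 0.680678
gamma_S = 16.7 + 49.5 * cos(0.680678)
= 55.17 mN/m

55.17


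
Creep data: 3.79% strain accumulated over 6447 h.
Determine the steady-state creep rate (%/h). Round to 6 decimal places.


Rate = 3.79 / 6447 = 0.000588 %/h

0.000588


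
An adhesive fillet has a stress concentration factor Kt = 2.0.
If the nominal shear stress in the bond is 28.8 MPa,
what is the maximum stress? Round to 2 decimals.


Max stress = 28.8 * 2.0 = 57.60 MPa

57.60


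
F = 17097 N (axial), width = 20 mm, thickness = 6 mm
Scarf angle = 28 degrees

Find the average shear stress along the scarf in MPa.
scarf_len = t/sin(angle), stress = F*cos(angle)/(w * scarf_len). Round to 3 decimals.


scarf_len = 6/sin(28 deg) = 12.7803
cos(28 deg) = 0.882948
stress = 17097*0.882948/(20*12.7803) = 59.059 MPa

59.059


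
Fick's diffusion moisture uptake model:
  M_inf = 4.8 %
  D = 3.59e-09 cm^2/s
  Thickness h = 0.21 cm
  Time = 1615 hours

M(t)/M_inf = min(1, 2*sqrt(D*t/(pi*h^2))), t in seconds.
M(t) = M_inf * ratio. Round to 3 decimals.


t_sec = 1615 * 3600 = 5814000
ratio = 2*sqrt(3.59e-09*5814000/(pi*0.21^2))
= min(1, 0.776284)
= 0.776284
M(t) = 4.8 * 0.776284 = 3.726 %

3.726


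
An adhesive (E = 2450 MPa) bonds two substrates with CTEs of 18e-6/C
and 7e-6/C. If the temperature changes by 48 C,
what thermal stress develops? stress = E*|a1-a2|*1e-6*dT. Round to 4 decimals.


Stress = 2450 * |18 - 7| * 1e-6 * 48
= 1.2936 MPa

1.2936


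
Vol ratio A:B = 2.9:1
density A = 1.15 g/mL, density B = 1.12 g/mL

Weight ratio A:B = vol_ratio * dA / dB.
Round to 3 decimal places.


Weight ratio = 2.9 * 1.15 / 1.12
= 2.978

2.978


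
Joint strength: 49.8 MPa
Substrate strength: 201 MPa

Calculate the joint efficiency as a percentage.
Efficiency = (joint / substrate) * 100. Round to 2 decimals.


Efficiency = (49.8 / 201) * 100 = 24.78%

24.78


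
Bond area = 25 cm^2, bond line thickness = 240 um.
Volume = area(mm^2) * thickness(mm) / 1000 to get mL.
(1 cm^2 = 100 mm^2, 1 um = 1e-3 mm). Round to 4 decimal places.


area_mm2 = 25 * 100 = 2500
blt_mm = 240 * 1e-3 = 0.24
vol_mm3 = 2500 * 0.24 = 600.0
vol_mL = 600.0 / 1000 = 0.6000 mL

0.6000


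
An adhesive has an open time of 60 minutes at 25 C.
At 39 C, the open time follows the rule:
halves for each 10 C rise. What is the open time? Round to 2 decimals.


Factor = 2^((39-25)/10) = 2.6390
Open time = 60 / 2.6390 = 22.74 min

22.74


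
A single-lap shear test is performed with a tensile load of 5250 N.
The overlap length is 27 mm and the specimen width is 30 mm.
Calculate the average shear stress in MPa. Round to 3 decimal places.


Shear stress = F / (overlap * width)
= 5250 / (27 * 30)
= 5250 / 810
= 6.481 MPa

6.481


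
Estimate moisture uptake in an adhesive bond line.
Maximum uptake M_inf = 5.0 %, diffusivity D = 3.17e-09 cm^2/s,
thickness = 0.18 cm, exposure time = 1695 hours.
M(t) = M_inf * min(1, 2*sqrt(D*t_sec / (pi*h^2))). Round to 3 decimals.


Convert time: 1695 h = 6102000 s
ratio = min(1, 2*sqrt(3.17e-09*6102000/(pi*0.18^2)))
= 0.871863
M(t) = 5.0 * 0.871863 = 4.359%

4.359


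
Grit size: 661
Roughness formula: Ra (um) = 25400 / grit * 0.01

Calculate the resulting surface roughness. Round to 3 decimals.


Ra = 25400 / 661 * 0.01
= 0.384 um

0.384


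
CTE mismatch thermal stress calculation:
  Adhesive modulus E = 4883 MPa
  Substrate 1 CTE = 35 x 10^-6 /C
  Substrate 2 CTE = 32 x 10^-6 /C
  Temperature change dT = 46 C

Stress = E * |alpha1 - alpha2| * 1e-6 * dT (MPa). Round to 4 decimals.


delta_alpha = |35 - 32| = 3 x 10^-6/C
Stress = 4883 * 3e-6 * 46
= 0.6739 MPa

0.6739


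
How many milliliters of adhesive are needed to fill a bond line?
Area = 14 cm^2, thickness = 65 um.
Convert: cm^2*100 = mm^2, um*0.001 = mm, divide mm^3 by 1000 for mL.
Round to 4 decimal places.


= (14 * 100) * (65 * 0.001) / 1000
= 0.0910 mL

0.0910


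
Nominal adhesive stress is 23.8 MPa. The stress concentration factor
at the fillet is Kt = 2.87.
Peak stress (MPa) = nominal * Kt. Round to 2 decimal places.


Peak = 23.8 * 2.87 = 68.31 MPa

68.31


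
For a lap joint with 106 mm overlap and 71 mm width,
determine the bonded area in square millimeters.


Area = 106 * 71 = 7526 mm^2

7526


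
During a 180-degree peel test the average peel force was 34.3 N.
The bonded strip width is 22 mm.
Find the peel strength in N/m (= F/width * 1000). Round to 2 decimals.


Peel strength = F/width * 1000
= 34.3 / 22 * 1000
= 1559.09 N/m

1559.09


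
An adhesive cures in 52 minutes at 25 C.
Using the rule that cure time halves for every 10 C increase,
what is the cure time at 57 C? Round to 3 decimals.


Factor = 2^((57 - 25) / 10) = 9.1896
Cure time = 52 / 9.1896
= 5.659 minutes

5.659


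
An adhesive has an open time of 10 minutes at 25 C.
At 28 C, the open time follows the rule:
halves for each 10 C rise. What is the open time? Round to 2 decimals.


Factor = 2^((28-25)/10) = 1.2311
Open time = 10 / 1.2311 = 8.12 min

8.12


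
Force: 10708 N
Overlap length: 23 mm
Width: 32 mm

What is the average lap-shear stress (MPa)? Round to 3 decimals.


Average shear stress = F / (overlap * width)
= 10708 / (23 * 32)
= 14.549 MPa

14.549


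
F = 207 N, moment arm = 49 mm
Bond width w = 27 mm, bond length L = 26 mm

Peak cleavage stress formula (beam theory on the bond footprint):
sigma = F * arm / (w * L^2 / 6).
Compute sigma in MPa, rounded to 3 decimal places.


sigma = (207 * 49) / (27 * 676 / 6)
= 10143 * 6 / 18252
= 60858 / 18252
= 3.334 MPa

3.334


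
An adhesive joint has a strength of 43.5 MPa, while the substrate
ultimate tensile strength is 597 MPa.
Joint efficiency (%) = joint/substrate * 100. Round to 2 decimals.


Efficiency = 43.5 / 597 * 100
= 7.29%

7.29


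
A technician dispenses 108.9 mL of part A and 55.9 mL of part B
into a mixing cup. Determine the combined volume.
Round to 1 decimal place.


Combined volume = 108.9 + 55.9
= 164.8 mL

164.8


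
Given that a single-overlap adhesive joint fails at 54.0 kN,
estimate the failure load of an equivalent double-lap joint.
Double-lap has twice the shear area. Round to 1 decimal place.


Double-lap factor = 2
Expected load = 54.0 * 2 = 108.0 kN

108.0


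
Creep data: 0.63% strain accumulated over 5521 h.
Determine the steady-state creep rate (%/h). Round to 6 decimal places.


Rate = 0.63 / 5521 = 0.000114 %/h

0.000114


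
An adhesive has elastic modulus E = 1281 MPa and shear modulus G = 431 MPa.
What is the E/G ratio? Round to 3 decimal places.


E/G = 1281 / 431 = 2.972

2.972


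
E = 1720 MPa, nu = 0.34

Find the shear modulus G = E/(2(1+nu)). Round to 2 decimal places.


G = 1720 / (2 * 1.34)
= 641.79 MPa

641.79


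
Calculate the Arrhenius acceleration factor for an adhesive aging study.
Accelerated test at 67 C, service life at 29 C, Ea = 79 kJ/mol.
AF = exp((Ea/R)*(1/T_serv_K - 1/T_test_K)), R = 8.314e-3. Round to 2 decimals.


T_test = 340.15 K, T_serv = 302.15 K
Ea/R = 79 / 0.008314 = 9502.04
AF = exp(9502.04 * (1/302.15 - 1/340.15))
= 33.56

33.56


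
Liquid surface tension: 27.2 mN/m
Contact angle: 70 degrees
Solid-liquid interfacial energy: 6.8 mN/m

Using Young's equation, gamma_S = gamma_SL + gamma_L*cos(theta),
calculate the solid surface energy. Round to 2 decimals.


gamma_S = 6.8 + 27.2 * cos(70)
= 16.10 mN/m

16.10


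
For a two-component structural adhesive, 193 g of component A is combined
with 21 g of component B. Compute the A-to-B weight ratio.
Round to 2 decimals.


Weight ratio A:B = 193 / 21
= 9.19

9.19


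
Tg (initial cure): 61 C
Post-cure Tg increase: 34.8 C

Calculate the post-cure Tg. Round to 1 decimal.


Post-cure Tg = 61 + 34.8 = 95.8 C

95.8


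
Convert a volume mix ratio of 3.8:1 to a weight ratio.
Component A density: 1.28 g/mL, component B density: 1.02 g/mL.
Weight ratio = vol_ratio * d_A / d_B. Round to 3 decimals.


= 3.8 * 1.28 / 1.02 = 4.769

4.769


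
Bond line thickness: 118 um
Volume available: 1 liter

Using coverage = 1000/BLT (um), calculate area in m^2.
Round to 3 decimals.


1 L = 1e6 mm^3, thickness = 118 um = 0.118 mm
Area = 1e6 / 0.118 mm^2 = (1e6 / 0.118) / 1e6 m^2 = 1000 / 118 m^2
= 8.475 m^2

8.475


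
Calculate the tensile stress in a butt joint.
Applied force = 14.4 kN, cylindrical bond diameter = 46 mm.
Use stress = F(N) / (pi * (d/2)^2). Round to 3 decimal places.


A = pi * 23.0^2 = 1661.9025 mm^2
sigma = 14400.0 / 1661.9025 = 8.665 MPa

8.665


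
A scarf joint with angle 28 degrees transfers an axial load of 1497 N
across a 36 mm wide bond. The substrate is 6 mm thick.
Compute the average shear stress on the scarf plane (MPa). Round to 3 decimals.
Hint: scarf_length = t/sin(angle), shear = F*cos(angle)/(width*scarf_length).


scarf_length = 6 / sin(28 deg) = 12.7803 mm
cos(28 deg) = 0.882948
shear stress = 1497 * 0.882948 / (36 * 12.7803)
= 2.873 MPa

2.873


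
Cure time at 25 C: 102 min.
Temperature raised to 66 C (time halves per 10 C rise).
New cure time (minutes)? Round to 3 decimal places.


Acceleration factor = 2^(41/10) = 17.1484
New time = 102 / 17.1484 = 5.948 min

5.948


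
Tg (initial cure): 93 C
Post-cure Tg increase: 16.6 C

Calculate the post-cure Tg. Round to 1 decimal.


Post-cure Tg = 93 + 16.6 = 109.6 C

109.6


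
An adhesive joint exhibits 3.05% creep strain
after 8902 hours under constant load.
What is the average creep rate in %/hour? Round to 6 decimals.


Creep rate = strain / time
= 3.05 / 8902
= 0.000343 %/h

0.000343


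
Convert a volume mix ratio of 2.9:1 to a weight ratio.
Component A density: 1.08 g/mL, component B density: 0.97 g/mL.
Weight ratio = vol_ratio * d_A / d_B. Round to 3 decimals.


= 2.9 * 1.08 / 0.97 = 3.229

3.229


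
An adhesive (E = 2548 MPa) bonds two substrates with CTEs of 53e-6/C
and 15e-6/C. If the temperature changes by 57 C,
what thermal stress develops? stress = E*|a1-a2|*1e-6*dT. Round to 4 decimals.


Stress = 2548 * |53 - 15| * 1e-6 * 57
= 5.5190 MPa

5.5190


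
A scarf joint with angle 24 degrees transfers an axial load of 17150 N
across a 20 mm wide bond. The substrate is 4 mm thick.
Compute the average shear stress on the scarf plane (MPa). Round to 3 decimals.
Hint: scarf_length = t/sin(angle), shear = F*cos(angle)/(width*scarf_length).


scarf_length = 4 / sin(24 deg) = 9.8344 mm
cos(24 deg) = 0.913545
shear stress = 17150 * 0.913545 / (20 * 9.8344)
= 79.656 MPa

79.656


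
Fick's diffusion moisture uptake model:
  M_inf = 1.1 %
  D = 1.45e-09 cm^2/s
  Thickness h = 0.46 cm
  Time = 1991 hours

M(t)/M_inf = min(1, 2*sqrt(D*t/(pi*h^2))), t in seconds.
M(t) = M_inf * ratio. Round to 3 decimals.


t_sec = 1991 * 3600 = 7167600
ratio = 2*sqrt(1.45e-09*7167600/(pi*0.46^2))
= min(1, 0.250074)
= 0.250074
M(t) = 1.1 * 0.250074 = 0.275 %

0.275


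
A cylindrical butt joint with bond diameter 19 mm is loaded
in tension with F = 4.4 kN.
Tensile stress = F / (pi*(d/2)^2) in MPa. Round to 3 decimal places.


Area = pi * (19/2)^2 = 283.5287 mm^2
Stress = 4.4*1000 / 283.5287
= 15.519 MPa

15.519


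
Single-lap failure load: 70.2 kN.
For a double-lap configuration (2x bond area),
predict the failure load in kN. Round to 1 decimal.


Failure load = 70.2 * 2 = 140.4 kN

140.4


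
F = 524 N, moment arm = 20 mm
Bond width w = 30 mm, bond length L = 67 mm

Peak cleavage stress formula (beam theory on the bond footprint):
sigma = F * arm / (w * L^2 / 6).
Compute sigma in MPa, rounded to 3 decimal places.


sigma = (524 * 20) / (30 * 4489 / 6)
= 10480 * 6 / 134670
= 62880 / 134670
= 0.467 MPa

0.467


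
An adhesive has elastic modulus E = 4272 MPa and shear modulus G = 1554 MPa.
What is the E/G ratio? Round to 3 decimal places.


E/G = 4272 / 1554 = 2.749

2.749


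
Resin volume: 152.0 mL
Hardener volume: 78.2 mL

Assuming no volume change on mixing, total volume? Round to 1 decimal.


V_total = 152.0 + 78.2 = 230.2 mL

230.2


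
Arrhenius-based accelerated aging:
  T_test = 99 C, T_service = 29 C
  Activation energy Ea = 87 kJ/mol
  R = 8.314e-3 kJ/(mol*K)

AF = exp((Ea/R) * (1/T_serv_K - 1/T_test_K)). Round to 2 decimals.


T_test_K = 372.15, T_serv_K = 302.15
AF = exp((87/8.314e-3) * (1/302.15 - 1/372.15))
= 674.71

674.71


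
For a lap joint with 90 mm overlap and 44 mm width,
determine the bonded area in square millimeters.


Area = 90 * 44 = 3960 mm^2

3960


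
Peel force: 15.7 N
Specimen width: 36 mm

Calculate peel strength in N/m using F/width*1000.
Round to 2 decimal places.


Peel strength = 15.7 / 36 * 1000 = 436.11 N/m

436.11


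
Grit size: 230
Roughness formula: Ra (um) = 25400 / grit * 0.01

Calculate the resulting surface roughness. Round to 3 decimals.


Ra = 25400 / 230 * 0.01
= 1.104 um

1.104


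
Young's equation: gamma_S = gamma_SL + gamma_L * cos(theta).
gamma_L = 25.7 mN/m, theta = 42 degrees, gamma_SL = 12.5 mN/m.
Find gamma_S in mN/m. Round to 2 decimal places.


cos(42 deg) = 0.743145
gamma_S = 12.5 + 25.7 * 0.743145
= 31.60 mN/m

31.60


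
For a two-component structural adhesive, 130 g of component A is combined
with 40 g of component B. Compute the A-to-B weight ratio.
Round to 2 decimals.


Weight ratio A:B = 130 / 40
= 3.25

3.25


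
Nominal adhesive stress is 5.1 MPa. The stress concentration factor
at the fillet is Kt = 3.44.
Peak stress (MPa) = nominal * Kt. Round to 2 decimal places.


Peak = 5.1 * 3.44 = 17.54 MPa

17.54


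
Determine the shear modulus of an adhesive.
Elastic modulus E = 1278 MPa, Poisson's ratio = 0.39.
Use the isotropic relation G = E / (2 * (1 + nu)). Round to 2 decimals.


G = 1278 / (2*(1+0.39)) = 1278 / 2.78
= 459.71 MPa

459.71


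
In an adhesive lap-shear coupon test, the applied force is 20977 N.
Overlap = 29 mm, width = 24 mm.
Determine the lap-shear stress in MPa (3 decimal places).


stress = F / (overlap * width)
= 20977 / (29 * 24)
= 30.139 MPa

30.139


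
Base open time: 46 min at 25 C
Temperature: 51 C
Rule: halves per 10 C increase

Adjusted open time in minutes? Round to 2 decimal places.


Acceleration = 2^((51-25)/10) = 6.0629
Open time = 46 / 6.0629 = 7.59 min

7.59


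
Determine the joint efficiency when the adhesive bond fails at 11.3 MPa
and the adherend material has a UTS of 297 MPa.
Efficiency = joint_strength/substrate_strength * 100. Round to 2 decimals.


Joint efficiency = 11.3 / 297 * 100
= 3.80%

3.80


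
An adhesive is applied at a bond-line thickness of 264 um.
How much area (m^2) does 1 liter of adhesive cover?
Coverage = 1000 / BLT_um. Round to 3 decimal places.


Coverage = 1000 / 264 = 3.788 m^2

3.788


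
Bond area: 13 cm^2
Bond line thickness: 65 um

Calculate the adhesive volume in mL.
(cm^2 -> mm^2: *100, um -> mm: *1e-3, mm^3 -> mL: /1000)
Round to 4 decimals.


V = 13*100 * 65*1e-3 / 1000
= 0.0845 mL

0.0845


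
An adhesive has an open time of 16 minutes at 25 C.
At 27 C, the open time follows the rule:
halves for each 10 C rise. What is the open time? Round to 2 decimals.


Factor = 2^((27-25)/10) = 1.1487
Open time = 16 / 1.1487 = 13.93 min

13.93


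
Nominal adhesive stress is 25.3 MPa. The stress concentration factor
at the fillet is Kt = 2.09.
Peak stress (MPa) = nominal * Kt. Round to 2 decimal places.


Peak = 25.3 * 2.09 = 52.88 MPa

52.88


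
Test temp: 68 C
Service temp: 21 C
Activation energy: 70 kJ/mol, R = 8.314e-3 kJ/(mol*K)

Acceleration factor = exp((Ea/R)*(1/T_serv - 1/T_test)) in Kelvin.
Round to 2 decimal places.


AF = exp((70/0.008314)*(1/294.15 - 1/341.15))
= 51.59

51.59


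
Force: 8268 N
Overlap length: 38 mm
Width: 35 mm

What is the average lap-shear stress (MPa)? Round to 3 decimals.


Average shear stress = F / (overlap * width)
= 8268 / (38 * 35)
= 6.217 MPa

6.217


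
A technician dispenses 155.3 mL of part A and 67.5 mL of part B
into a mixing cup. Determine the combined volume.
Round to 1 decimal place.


Combined volume = 155.3 + 67.5
= 222.8 mL

222.8


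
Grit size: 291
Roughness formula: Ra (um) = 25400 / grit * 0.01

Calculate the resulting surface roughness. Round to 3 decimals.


Ra = 25400 / 291 * 0.01
= 0.873 um

0.873


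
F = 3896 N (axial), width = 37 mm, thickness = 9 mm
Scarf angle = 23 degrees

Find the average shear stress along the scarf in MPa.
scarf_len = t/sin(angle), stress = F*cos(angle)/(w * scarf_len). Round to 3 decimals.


scarf_len = 9/sin(23 deg) = 23.0337
cos(23 deg) = 0.920505
stress = 3896*0.920505/(37*23.0337) = 4.208 MPa

4.208


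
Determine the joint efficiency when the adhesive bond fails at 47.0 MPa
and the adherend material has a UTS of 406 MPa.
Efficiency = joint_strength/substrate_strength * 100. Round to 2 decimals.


Joint efficiency = 47.0 / 406 * 100
= 11.58%

11.58


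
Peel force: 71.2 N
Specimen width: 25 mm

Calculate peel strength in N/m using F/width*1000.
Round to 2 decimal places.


Peel strength = 71.2 / 25 * 1000 = 2848.00 N/m

2848.00


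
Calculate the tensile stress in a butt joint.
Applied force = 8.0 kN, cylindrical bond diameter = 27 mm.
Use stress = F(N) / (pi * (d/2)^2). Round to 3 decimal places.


A = pi * 13.5^2 = 572.5553 mm^2
sigma = 8000.0 / 572.5553 = 13.972 MPa

13.972


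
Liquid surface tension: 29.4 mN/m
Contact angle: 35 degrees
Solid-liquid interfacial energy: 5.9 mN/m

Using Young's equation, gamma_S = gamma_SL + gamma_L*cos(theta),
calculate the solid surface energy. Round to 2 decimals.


gamma_S = 5.9 + 29.4 * cos(35)
= 29.98 mN/m

29.98


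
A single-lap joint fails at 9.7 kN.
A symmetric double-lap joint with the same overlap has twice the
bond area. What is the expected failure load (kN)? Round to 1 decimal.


Double-lap load = 2 * 9.7 = 19.4 kN

19.4


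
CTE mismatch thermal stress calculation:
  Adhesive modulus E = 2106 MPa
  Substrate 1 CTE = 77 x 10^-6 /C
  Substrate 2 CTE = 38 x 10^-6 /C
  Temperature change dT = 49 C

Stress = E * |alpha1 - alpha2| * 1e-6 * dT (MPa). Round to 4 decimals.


delta_alpha = |77 - 38| = 39 x 10^-6/C
Stress = 2106 * 39e-6 * 49
= 4.0246 MPa

4.0246


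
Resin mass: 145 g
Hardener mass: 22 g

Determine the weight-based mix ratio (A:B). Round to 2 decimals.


Ratio = 145 / 22 = 6.59

6.59


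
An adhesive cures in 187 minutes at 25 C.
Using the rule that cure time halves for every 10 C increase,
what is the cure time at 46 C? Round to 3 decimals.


Factor = 2^((46 - 25) / 10) = 4.2871
Cure time = 187 / 4.2871
= 43.619 minutes

43.619


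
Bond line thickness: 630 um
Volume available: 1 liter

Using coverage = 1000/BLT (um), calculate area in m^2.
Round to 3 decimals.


1 L = 1e6 mm^3, thickness = 630 um = 0.63 mm
Area = 1e6 / 0.63 mm^2 = (1e6 / 0.63) / 1e6 m^2 = 1000 / 630 m^2
= 1.587 m^2

1.587


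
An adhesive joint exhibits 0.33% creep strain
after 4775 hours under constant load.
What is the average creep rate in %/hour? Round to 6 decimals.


Creep rate = strain / time
= 0.33 / 4775
= 0.000069 %/h

0.000069


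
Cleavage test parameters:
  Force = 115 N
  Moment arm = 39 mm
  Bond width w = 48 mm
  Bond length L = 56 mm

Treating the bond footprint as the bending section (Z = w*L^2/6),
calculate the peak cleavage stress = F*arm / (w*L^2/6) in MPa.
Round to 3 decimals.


M = 115 * 39 = 4485 N*mm
Z = 48 * 56^2 / 6 = 150528 / 6 mm^3
sigma = M / Z = 6 * 4485 / 150528 = 26910 / 150528
= 0.179 MPa

0.179


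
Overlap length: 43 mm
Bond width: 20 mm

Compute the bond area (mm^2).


Bond area = 43 * 20 = 860 mm^2

860


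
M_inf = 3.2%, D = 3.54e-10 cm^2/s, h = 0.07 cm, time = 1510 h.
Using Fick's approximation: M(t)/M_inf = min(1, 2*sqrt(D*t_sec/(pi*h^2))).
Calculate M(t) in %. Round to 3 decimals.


t = 5436000 s
ratio = min(1, 2*sqrt(3.54e-10*5436000/(pi*0.0049)))
= 0.707129
M(t) = 3.2 * 0.707129 = 2.263%

2.263


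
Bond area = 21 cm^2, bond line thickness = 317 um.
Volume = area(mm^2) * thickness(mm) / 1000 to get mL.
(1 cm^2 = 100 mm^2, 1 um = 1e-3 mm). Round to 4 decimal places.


area_mm2 = 21 * 100 = 2100
blt_mm = 317 * 1e-3 = 0.317
vol_mm3 = 2100 * 0.317 = 665.7
vol_mL = 665.7 / 1000 = 0.6657 mL

0.6657


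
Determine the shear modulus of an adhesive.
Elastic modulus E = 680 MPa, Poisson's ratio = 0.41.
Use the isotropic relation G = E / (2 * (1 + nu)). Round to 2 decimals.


G = 680 / (2*(1+0.41)) = 680 / 2.82
= 241.13 MPa

241.13


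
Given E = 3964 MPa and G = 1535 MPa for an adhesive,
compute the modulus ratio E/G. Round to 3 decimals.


E/G ratio = 3964 / 1535 = 2.582

2.582


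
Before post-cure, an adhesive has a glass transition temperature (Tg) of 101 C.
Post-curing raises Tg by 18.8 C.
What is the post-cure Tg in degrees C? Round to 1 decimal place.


Tg_post = Tg_base + delta_Tg
= 101 + 18.8
= 119.8 C

119.8


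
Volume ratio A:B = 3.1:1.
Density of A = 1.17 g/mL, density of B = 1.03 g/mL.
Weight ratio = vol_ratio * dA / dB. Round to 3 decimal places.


Wt ratio = 3.1 * 1.17 / 1.03
= 3.521

3.521


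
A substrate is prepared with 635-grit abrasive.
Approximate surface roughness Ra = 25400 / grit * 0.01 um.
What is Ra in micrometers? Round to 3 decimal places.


Ra = 25400 / 635 * 0.01 = 0.400 um

0.400


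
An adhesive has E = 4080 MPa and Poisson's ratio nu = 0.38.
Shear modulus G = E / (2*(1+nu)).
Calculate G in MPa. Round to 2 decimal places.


G = 4080 / (2*(1+0.38))
= 4080 / 2.76
= 1478.26 MPa

1478.26


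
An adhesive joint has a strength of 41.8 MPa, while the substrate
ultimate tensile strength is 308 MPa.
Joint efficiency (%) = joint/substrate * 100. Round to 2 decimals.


Efficiency = 41.8 / 308 * 100
= 13.57%

13.57


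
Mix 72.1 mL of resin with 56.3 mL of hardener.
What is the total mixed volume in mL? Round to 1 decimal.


Total = 72.1 + 56.3 = 128.4 mL

128.4


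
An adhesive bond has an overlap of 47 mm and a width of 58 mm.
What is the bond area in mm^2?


Bond area = overlap * width
= 47 * 58
= 2726 mm^2

2726


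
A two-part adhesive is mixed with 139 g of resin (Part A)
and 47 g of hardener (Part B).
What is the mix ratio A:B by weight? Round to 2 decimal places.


Mix ratio = mass_A / mass_B
= 139 / 47
= 2.96

2.96


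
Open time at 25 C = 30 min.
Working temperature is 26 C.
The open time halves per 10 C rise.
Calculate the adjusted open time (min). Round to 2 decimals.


factor = 2^((26 - 25) / 10) = 1.0718
ot = 30 / 1.0718 = 27.99 min

27.99


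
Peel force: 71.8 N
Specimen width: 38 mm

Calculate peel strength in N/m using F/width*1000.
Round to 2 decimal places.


Peel strength = 71.8 / 38 * 1000 = 1889.47 N/m

1889.47


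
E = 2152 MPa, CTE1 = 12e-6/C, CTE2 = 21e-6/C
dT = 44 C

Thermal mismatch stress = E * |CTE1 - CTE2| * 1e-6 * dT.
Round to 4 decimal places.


= 2152 * 9e-6 * 44
= 0.8522 MPa

0.8522


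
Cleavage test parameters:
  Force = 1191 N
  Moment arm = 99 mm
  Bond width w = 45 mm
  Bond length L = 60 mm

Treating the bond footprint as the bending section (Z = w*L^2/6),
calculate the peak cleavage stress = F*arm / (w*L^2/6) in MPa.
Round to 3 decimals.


M = 1191 * 99 = 117909 N*mm
Z = 45 * 60^2 / 6 = 162000 / 6 mm^3
sigma = M / Z = 6 * 117909 / 162000 = 707454 / 162000
= 4.367 MPa

4.367


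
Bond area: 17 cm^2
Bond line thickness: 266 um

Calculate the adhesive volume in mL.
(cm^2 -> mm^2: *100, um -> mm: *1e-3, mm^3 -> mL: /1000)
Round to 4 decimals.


V = 17*100 * 266*1e-3 / 1000
= 0.4522 mL

0.4522


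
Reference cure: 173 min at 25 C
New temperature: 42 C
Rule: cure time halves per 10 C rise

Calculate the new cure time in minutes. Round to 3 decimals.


factor = 2^((42-25)/10) = 3.2490
t_new = 173 / 3.2490 = 53.247 min

53.247


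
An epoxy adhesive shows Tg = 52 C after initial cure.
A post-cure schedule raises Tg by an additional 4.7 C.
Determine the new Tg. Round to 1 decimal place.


New Tg = 52 + 4.7
= 56.7 C

56.7


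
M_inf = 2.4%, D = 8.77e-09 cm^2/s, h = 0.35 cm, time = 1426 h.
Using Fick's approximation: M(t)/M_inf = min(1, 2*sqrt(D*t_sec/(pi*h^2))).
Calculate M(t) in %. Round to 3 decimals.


t = 5133600 s
ratio = min(1, 2*sqrt(8.77e-09*5133600/(pi*0.1225)))
= 0.684066
M(t) = 2.4 * 0.684066 = 1.642%

1.642


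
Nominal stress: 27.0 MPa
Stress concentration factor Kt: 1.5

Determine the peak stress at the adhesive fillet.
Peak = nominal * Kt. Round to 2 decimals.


Peak stress = 27.0 * 1.5
= 40.50 MPa

40.50


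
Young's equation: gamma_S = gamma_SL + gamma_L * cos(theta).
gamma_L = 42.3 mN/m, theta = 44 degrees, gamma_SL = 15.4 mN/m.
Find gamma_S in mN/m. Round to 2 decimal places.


cos(44 deg) = 0.719340
gamma_S = 15.4 + 42.3 * 0.719340
= 45.83 mN/m

45.83


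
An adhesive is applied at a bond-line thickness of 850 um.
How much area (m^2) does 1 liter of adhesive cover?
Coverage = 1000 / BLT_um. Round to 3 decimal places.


Coverage = 1000 / 850 = 1.176 m^2

1.176


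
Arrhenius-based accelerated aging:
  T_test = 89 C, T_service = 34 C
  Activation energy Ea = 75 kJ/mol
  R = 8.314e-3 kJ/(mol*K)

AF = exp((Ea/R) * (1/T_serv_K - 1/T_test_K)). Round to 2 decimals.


T_test_K = 362.15, T_serv_K = 307.15
AF = exp((75/8.314e-3) * (1/307.15 - 1/362.15))
= 86.52

86.52
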